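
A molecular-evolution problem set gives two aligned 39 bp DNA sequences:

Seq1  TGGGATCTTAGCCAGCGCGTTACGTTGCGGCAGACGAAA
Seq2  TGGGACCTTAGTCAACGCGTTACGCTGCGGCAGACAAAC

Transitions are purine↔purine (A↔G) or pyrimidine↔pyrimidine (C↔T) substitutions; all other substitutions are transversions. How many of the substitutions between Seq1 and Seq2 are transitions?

5

The sequences differ at positions 6 (T/C, transition), 12 (C/T, transition), 15 (G/A, transition), 25 (T/C, transition), 36 (G/A, transition), 39 (A/C, transversion).
Of the 6 differences, 5 transitions and 1 transversion, so the answer is 5.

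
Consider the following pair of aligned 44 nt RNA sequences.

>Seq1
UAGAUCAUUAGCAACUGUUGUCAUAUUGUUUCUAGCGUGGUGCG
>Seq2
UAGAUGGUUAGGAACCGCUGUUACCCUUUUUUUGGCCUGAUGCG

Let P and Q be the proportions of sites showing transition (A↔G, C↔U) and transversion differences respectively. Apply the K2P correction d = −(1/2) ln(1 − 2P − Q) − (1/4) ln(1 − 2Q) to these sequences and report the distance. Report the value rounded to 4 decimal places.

The sequences differ at positions 6 (C/G, transversion), 7 (A/G, transition), 12 (C/G, transversion), 16 (U/C, transition), 18 (U/C, transition), 22 (C/U, transition), 24 (U/C, transition), 25 (A/C, transversion), 26 (U/C, transition), 28 (G/U, transversion), 32 (C/U, transition), 34 (A/G, transition), 37 (G/C, transversion), 40 (G/A, transition).
Of the 14 differences, 9 transitions and 5 transversions over 44 sites: P = 9/44 = 0.204545, Q = 5/44 = 0.113636.
d = −0.5·ln(0.477274) − 0.25·ln(0.772728) = −0.5·(-0.739665) − 0.25·(-0.257828) = 0.4343.

0.4343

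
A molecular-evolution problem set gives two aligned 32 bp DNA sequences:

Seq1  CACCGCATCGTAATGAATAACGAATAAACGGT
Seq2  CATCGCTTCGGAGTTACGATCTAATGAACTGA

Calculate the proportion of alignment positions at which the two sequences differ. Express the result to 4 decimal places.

0.3750

Mismatches occur at site 3 (C→T), site 7 (A→T), site 11 (T→G), site 13 (A→G), site 15 (G→T), site 17 (A→C), site 18 (T→G), site 20 (A→T), site 22 (G→T), site 26 (A→G), site 30 (G→T), site 32 (T→A).
There are 12 differences over 32 sites, so p = 12/32 = 0.3750.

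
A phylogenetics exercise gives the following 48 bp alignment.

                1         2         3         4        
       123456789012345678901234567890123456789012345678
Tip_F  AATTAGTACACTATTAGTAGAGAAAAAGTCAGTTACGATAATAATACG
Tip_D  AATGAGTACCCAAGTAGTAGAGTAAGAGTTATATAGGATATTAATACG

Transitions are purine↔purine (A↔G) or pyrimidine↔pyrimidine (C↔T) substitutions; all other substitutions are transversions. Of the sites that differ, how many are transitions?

2

The sequences differ at positions 4 (T/G, transversion), 10 (A/C, transversion), 12 (T/A, transversion), 14 (T/G, transversion), 23 (A/T, transversion), 26 (A/G, transition), 30 (C/T, transition), 32 (G/T, transversion), 33 (T/A, transversion), 36 (C/G, transversion), 41 (A/T, transversion).
Of the 11 differences, 2 transitions and 9 transversions, so the answer is 2.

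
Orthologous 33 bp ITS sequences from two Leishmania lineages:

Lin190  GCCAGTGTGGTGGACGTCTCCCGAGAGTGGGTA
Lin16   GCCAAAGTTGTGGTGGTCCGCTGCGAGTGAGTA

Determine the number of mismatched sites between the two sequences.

The sequences differ at positions 5 (G/A), 6 (T/A), 9 (G/T), 14 (A/T), 15 (C/G), 19 (T/C), 20 (C/G), 22 (C/T), 24 (A/C), 30 (G/A).
That gives 10 mismatches out of 33 aligned sites, so the Hamming distance is 10.

10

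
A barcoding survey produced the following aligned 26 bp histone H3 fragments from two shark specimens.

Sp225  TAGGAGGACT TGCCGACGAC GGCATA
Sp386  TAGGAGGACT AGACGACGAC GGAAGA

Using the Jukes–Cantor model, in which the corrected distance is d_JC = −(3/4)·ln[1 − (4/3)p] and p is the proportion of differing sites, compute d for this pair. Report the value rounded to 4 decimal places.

0.1722

Mismatches occur at site 11 (T/A), site 13 (C/A), site 23 (C/A), site 25 (T/G).
p = 4/26 = 0.153846.
d = −0.75 · ln(1 − (4/3)·0.153846) = −0.75 · ln(0.794872) = −0.75 · (-0.229574) = 0.1722.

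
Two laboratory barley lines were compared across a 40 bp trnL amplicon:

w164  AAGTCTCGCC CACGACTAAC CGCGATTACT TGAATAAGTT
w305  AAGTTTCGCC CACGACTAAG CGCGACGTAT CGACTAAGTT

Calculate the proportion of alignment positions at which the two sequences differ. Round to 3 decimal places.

0.200

Differing sites — 5:C/T; 20:C/G; 26:T/C; 27:T/G; 28:A/T; 29:C/A; 31:T/C; 34:A/C.
There are 8 differences over 40 sites, so p = 8/40 = 0.200.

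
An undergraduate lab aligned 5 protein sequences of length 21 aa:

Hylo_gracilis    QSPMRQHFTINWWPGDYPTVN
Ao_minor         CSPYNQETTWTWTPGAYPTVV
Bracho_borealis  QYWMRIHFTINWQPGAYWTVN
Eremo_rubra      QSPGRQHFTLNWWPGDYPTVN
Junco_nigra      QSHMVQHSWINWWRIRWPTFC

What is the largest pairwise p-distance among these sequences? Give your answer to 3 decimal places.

Pairwise Hamming distances:
  Hylo_gracilis vs Ao_minor: 10
  Hylo_gracilis vs Bracho_borealis: 6
  Hylo_gracilis vs Eremo_rubra: 2
  Hylo_gracilis vs Junco_nigra: 10
  Ao_minor vs Bracho_borealis: 13
  Ao_minor vs Eremo_rubra: 10
  Ao_minor vs Junco_nigra: 16
  Bracho_borealis vs Eremo_rubra: 8
  Bracho_borealis vs Junco_nigra: 14
  Eremo_rubra vs Junco_nigra: 12
The largest is 16 mismatches, between Ao_minor and Junco_nigra; p = 16/21 = 0.762.

0.762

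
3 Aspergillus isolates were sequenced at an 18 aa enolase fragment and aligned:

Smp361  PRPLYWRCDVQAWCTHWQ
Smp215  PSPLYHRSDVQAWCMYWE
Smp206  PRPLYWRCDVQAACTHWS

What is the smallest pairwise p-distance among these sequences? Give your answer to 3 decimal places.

0.111

Pairwise Hamming distances:
  Smp361 vs Smp215: 6
  Smp361 vs Smp206: 2
  Smp215 vs Smp206: 7
The smallest is 2 mismatches, between Smp361 and Smp206; p = 2/18 = 0.111.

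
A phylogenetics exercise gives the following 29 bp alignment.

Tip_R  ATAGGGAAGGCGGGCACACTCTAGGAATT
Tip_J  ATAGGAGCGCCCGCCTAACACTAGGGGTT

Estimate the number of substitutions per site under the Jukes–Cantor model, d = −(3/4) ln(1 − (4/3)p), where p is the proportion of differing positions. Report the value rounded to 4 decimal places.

Differing sites — 6:G/A; 7:A/G; 8:A/C; 10:G/C; 12:G/C; 14:G/C; 16:A/T; 17:C/A; 20:T/A; 26:A/G; 27:A/G.
p = 11/29 = 0.379310.
d = −0.75 · ln(1 − (4/3)·0.379310) = −0.75 · ln(0.494253) = −0.75 · (-0.704708) = 0.5285.

0.5285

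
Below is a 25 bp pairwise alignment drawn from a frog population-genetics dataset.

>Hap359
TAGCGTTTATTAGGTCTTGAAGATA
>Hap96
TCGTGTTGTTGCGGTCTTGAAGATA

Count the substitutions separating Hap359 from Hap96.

Mismatches occur at site 2 (A/C), site 4 (C/T), site 8 (T/G), site 9 (A/T), site 11 (T/G), site 12 (A/C).
That gives 6 mismatches out of 25 aligned sites, so the Hamming distance is 6.

6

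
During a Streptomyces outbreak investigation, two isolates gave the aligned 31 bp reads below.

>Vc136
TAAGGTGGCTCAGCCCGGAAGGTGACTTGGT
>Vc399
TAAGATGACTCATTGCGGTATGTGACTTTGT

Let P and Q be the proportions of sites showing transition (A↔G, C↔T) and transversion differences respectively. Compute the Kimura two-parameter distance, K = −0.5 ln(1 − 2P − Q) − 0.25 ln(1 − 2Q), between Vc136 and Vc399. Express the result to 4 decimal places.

The sequences differ at positions 5 (G/A, transition), 8 (G/A, transition), 13 (G/T, transversion), 14 (C/T, transition), 15 (C/G, transversion), 19 (A/T, transversion), 21 (G/T, transversion), 29 (G/T, transversion).
Of the 8 differences, 3 transitions and 5 transversions over 31 sites: P = 3/31 = 0.096774, Q = 5/31 = 0.161290.
d = −0.5·ln(0.645162) − 0.25·ln(0.677420) = −0.5·(-0.438254) − 0.25·(-0.389464) = 0.3165.

0.3165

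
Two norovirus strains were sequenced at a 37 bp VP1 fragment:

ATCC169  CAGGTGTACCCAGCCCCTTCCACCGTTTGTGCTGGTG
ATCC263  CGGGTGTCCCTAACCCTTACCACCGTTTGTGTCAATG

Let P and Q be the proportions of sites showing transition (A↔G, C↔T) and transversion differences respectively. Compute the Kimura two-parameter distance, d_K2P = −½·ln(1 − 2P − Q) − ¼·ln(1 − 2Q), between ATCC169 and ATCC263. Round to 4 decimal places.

0.3618

Differing sites — 2:A/G (Ti); 8:A/C (Tv); 11:C/T (Ti); 13:G/A (Ti); 17:C/T (Ti); 19:T/A (Tv); 32:C/T (Ti); 33:T/C (Ti); 34:G/A (Ti); 35:G/A (Ti).
Of the 10 differences, 8 transitions and 2 transversions over 37 sites: P = 8/37 = 0.216216, Q = 2/37 = 0.054054.
d = −0.5·ln(0.513514) − 0.25·ln(0.891892) = −0.5·(-0.666478) − 0.25·(-0.114410) = 0.3618.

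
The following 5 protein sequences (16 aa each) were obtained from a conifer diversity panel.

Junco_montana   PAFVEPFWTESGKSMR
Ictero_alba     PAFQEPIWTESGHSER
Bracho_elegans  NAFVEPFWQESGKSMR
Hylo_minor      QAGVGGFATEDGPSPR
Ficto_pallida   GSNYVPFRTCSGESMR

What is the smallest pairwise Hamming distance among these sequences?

Pairwise Hamming distances:
  Junco_montana vs Ictero_alba: 4
  Junco_montana vs Bracho_elegans: 2
  Junco_montana vs Hylo_minor: 8
  Junco_montana vs Ficto_pallida: 8
  Ictero_alba vs Bracho_elegans: 6
  Ictero_alba vs Hylo_minor: 10
  Ictero_alba vs Ficto_pallida: 10
  Bracho_elegans vs Hylo_minor: 9
  Bracho_elegans vs Ficto_pallida: 9
  Hylo_minor vs Ficto_pallida: 11
The smallest is 2, between Junco_montana and Bracho_elegans.

2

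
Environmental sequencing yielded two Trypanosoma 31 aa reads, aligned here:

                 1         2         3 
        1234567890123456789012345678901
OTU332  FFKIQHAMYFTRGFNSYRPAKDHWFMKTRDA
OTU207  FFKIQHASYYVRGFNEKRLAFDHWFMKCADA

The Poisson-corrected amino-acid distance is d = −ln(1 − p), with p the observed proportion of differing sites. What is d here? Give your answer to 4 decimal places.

0.3429

Mismatches occur at site 8 (M↔S), site 10 (F↔Y), site 11 (T↔V), site 16 (S↔E), site 17 (Y↔K), site 19 (P↔L), site 21 (K↔F), site 28 (T↔C), site 29 (R↔A).
p = 9/31 = 0.290323.
d = −ln(1 − 0.290323) = −ln(0.709677) = 0.3429.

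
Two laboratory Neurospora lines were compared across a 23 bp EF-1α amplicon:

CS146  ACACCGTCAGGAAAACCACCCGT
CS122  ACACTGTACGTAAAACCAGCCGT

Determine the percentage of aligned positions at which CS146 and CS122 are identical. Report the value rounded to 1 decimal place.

78.3%

Mismatches occur at site 5 (C/T), site 8 (C/A), site 9 (A/C), site 11 (G/T), site 19 (C/G).
18 of the 23 sites match, so the percent identity is 18/23 × 100 = 78.3%.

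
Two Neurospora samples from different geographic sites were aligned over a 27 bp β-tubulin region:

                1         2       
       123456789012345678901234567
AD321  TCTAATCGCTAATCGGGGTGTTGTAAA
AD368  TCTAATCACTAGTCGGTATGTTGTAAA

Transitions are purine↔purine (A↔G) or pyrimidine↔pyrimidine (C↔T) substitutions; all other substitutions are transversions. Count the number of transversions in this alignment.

Mismatches occur at site 8 (G→A, transition), site 12 (A→G, transition), site 17 (G→T, transversion), site 18 (G→A, transition).
Of the 4 differences, 3 transitions and 1 transversion, so the answer is 1.

1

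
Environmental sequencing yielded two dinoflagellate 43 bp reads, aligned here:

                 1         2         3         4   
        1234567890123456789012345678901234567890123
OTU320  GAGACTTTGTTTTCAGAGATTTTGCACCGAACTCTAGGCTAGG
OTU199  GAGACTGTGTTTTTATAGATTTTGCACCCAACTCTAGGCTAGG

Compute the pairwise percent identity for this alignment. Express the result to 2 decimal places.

90.70%

Differing sites — 7:T/G; 14:C/T; 16:G/T; 29:G/C.
39 of the 43 sites match, so the percent identity is 39/43 × 100 = 90.70%.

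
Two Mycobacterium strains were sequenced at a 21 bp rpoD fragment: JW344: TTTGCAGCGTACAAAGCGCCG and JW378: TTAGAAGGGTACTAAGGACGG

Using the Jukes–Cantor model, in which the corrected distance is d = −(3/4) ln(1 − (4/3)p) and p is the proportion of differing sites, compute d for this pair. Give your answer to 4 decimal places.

Mismatches occur at site 3 (T→A), site 5 (C→A), site 8 (C→G), site 13 (A→T), site 17 (C→G), site 18 (G→A), site 20 (C→G).
p = 7/21 = 0.333333.
d = −0.75 · ln(1 − (4/3)·0.333333) = −0.75 · ln(0.555556) = −0.75 · (-0.587786) = 0.4408.

0.4408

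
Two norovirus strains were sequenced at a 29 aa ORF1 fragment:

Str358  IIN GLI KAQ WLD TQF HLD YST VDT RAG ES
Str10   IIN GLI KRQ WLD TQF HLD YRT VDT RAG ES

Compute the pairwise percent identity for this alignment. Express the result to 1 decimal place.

Mismatches occur at site 8 (A→R), site 20 (S→R).
27 of the 29 sites match, so the percent identity is 27/29 × 100 = 93.1%.

93.1%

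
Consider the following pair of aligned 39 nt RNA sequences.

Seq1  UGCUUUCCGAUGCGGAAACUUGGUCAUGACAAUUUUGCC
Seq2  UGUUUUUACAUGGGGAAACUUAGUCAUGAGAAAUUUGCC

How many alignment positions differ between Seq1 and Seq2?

8

The sequences differ at positions 3 (C/U), 7 (C/U), 8 (C/A), 9 (G/C), 13 (C/G), 22 (G/A), 30 (C/G), 33 (U/A).
That gives 8 mismatches out of 39 aligned sites, so the Hamming distance is 8.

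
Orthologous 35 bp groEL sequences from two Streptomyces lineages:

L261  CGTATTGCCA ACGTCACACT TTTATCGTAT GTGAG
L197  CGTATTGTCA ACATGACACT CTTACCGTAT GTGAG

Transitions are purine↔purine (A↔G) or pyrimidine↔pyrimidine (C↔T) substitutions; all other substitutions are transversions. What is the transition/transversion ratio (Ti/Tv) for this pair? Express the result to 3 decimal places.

4.000

Mismatches occur at site 8 (C→T, transition), site 13 (G→A, transition), site 15 (C→G, transversion), site 21 (T→C, transition), site 25 (T→C, transition).
Of the 5 differences, 4 transitions and 1 transversion, so Ti/Tv = 4/1 = 4.000.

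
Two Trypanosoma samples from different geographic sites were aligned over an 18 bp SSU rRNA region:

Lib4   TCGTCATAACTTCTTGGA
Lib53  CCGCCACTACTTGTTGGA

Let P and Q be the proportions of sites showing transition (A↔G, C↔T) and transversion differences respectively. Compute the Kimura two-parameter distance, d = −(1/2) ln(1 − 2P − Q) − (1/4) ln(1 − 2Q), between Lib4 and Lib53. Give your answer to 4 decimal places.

0.3567

Differing sites — 1:T/C (Ti); 4:T/C (Ti); 7:T/C (Ti); 8:A/T (Tv); 13:C/G (Tv).
Of the 5 differences, 3 transitions and 2 transversions over 18 sites: P = 3/18 = 0.166667, Q = 2/18 = 0.111111.
d = −0.5·ln(0.555555) − 0.25·ln(0.777778) = −0.5·(-0.587788) − 0.25·(-0.251314) = 0.3567.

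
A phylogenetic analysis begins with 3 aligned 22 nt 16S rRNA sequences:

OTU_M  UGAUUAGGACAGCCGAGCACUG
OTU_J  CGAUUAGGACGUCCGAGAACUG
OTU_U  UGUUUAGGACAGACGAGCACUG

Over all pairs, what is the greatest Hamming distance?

6

Pairwise Hamming distances:
  OTU_M vs OTU_J: 4
  OTU_M vs OTU_U: 2
  OTU_J vs OTU_U: 6
The largest is 6, between OTU_J and OTU_U.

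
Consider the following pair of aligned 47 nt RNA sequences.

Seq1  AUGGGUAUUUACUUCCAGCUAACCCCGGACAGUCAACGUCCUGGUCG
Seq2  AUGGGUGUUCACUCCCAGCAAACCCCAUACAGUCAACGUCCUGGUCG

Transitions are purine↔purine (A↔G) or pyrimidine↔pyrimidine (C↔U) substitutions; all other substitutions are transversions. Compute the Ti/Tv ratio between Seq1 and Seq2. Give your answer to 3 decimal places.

2.000

Mismatches occur at site 7 (A↔G, transition), site 10 (U↔C, transition), site 14 (U↔C, transition), site 20 (U↔A, transversion), site 27 (G↔A, transition), site 28 (G↔U, transversion).
Of the 6 differences, 4 transitions and 2 transversions, so Ti/Tv = 4/2 = 2.000.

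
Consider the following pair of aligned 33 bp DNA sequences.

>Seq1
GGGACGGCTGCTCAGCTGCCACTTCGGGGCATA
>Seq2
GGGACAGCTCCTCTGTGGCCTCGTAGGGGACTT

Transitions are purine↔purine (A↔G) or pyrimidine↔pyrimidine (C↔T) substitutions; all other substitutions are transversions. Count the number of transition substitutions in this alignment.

2

Differing sites — 6:G/A (Ti); 10:G/C (Tv); 14:A/T (Tv); 16:C/T (Ti); 17:T/G (Tv); 21:A/T (Tv); 23:T/G (Tv); 25:C/A (Tv); 30:C/A (Tv); 31:A/C (Tv); 33:A/T (Tv).
Of the 11 differences, 2 transitions and 9 transversions, so the answer is 2.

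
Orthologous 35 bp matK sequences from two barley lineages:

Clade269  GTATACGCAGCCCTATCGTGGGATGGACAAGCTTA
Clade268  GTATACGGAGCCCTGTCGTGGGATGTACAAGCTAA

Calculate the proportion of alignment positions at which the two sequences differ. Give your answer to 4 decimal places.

0.1143

Mismatches occur at site 8 (C/G), site 15 (A/G), site 26 (G/T), site 34 (T/A).
There are 4 differences over 35 sites, so p = 4/35 = 0.1143.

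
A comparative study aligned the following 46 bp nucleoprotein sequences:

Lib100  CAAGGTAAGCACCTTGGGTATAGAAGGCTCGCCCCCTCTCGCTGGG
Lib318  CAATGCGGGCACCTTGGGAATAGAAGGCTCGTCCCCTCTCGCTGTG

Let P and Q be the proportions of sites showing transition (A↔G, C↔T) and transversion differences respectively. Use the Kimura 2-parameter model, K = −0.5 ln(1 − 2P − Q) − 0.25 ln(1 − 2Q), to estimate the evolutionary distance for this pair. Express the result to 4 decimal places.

0.1716

Mismatches occur at site 4 (G↔T, transversion), site 6 (T↔C, transition), site 7 (A↔G, transition), site 8 (A↔G, transition), site 19 (T↔A, transversion), site 32 (C↔T, transition), site 45 (G↔T, transversion).
Of the 7 differences, 4 transitions and 3 transversions over 46 sites: P = 4/46 = 0.086957, Q = 3/46 = 0.065217.
d = −0.5·ln(0.760869) − 0.25·ln(0.869566) = −0.5·(-0.273294) − 0.25·(-0.139761) = 0.1716.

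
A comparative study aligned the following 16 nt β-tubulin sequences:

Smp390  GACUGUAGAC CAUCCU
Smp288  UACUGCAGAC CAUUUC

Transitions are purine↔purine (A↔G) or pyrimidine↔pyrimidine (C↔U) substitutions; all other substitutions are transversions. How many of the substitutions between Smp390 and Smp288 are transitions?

4

The sequences differ at positions 1 (G/U, transversion), 6 (U/C, transition), 14 (C/U, transition), 15 (C/U, transition), 16 (U/C, transition).
Of the 5 differences, 4 transitions and 1 transversion, so the answer is 4.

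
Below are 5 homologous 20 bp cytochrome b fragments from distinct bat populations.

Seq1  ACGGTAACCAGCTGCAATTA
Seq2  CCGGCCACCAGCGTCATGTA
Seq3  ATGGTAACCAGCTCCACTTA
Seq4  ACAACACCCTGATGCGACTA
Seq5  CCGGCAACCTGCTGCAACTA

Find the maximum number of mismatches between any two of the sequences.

Pairwise Hamming distances:
  Seq1 vs Seq2: 7
  Seq1 vs Seq3: 3
  Seq1 vs Seq4: 8
  Seq1 vs Seq5: 4
  Seq2 vs Seq3: 8
  Seq2 vs Seq4: 12
  Seq2 vs Seq5: 6
  Seq3 vs Seq4: 11
  Seq3 vs Seq5: 7
  Seq4 vs Seq5: 6
The largest is 12, between Seq2 and Seq4.

12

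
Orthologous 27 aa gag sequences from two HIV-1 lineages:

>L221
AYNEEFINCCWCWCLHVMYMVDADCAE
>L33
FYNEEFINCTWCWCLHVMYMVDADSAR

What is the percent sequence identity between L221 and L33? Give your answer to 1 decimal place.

Differing sites — 1:A/F; 10:C/T; 25:C/S; 27:E/R.
23 of the 27 sites match, so the percent identity is 23/27 × 100 = 85.2%.

85.2%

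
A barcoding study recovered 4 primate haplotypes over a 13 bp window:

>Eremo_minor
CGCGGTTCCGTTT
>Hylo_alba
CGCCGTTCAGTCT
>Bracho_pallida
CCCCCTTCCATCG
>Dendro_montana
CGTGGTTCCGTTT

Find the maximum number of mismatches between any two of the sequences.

7

Pairwise Hamming distances:
  Eremo_minor vs Hylo_alba: 3
  Eremo_minor vs Bracho_pallida: 6
  Eremo_minor vs Dendro_montana: 1
  Hylo_alba vs Bracho_pallida: 5
  Hylo_alba vs Dendro_montana: 4
  Bracho_pallida vs Dendro_montana: 7
The largest is 7, between Bracho_pallida and Dendro_montana.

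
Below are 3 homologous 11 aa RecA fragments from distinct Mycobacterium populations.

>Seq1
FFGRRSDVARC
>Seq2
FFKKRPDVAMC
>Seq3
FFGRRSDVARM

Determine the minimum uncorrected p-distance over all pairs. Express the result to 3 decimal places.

0.091

Pairwise Hamming distances:
  Seq1 vs Seq2: 4
  Seq1 vs Seq3: 1
  Seq2 vs Seq3: 5
The smallest is 1 mismatch, between Seq1 and Seq3; p = 1/11 = 0.091.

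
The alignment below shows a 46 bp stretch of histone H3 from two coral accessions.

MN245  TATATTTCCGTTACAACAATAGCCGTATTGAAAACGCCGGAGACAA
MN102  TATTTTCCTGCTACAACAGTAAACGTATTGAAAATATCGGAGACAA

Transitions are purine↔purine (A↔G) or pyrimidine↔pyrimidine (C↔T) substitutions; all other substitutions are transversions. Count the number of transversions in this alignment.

2

The sequences differ at positions 4 (A/T, transversion), 7 (T/C, transition), 9 (C/T, transition), 11 (T/C, transition), 19 (A/G, transition), 22 (G/A, transition), 23 (C/A, transversion), 35 (C/T, transition), 36 (G/A, transition), 37 (C/T, transition).
Of the 10 differences, 8 transitions and 2 transversions, so the answer is 2.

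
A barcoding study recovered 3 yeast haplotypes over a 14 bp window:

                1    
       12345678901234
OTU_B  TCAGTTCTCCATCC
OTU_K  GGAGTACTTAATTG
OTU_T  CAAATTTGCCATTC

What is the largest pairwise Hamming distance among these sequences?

9

Pairwise Hamming distances:
  OTU_B vs OTU_K: 7
  OTU_B vs OTU_T: 6
  OTU_K vs OTU_T: 9
The largest is 9, between OTU_K and OTU_T.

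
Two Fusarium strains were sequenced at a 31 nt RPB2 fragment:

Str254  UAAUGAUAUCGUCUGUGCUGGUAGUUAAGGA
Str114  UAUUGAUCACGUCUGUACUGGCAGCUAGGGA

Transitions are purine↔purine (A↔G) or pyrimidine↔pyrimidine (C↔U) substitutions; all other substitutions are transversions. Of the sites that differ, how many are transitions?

4

Differing sites — 3:A/U (Tv); 8:A/C (Tv); 9:U/A (Tv); 17:G/A (Ti); 22:U/C (Ti); 25:U/C (Ti); 28:A/G (Ti).
Of the 7 differences, 4 transitions and 3 transversions, so the answer is 4.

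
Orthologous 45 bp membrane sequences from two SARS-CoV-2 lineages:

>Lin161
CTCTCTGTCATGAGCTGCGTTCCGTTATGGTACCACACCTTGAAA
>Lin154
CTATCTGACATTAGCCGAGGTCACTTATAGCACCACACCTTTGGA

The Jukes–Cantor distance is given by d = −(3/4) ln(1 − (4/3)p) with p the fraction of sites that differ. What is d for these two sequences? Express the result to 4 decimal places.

Mismatches occur at site 3 (C↔A), site 8 (T↔A), site 12 (G↔T), site 16 (T↔C), site 18 (C↔A), site 20 (T↔G), site 23 (C↔A), site 24 (G↔C), site 29 (G↔A), site 31 (T↔C), site 42 (G↔T), site 43 (A↔G), site 44 (A↔G).
p = 13/45 = 0.288889.
d = −0.75 · ln(1 − (4/3)·0.288889) = −0.75 · ln(0.614815) = −0.75 · (-0.486434) = 0.3648.

0.3648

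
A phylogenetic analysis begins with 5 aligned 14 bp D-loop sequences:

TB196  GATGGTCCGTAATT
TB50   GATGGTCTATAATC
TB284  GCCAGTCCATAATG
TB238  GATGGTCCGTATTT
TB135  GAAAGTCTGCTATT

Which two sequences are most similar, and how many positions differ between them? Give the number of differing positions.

Pairwise Hamming distances:
  TB196 vs TB50: 3
  TB196 vs TB284: 5
  TB196 vs TB238: 1
  TB196 vs TB135: 5
  TB50 vs TB284: 5
  TB50 vs TB238: 4
  TB50 vs TB135: 6
  TB284 vs TB238: 6
  TB284 vs TB135: 7
  TB238 vs TB135: 6
The smallest is 1, between TB196 and TB238.

1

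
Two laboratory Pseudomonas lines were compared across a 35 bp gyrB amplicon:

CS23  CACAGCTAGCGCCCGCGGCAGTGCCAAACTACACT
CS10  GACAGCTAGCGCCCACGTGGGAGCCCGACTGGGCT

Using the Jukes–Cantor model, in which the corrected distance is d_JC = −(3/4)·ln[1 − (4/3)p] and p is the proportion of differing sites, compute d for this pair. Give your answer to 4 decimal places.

Differing sites — 1:C/G; 15:G/A; 18:G/T; 19:C/G; 20:A/G; 22:T/A; 26:A/C; 27:A/G; 31:A/G; 32:C/G; 33:A/G.
p = 11/35 = 0.314286.
d = −0.75 · ln(1 − (4/3)·0.314286) = −0.75 · ln(0.580952) = −0.75 · (-0.543087) = 0.4073.

0.4073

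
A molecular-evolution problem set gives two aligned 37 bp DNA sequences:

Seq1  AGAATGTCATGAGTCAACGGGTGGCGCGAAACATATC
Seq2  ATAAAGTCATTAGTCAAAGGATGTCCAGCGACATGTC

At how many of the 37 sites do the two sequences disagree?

Mismatches occur at site 2 (G/T), site 5 (T/A), site 11 (G/T), site 18 (C/A), site 21 (G/A), site 24 (G/T), site 26 (G/C), site 27 (C/A), site 29 (A/C), site 30 (A/G), site 35 (A/G).
That gives 11 mismatches out of 37 aligned sites, so the Hamming distance is 11.

11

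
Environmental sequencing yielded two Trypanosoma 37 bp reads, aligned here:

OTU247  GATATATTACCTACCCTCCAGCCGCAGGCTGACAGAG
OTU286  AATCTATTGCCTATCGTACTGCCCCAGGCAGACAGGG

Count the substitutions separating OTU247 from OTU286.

10

Differing sites — 1:G/A; 4:A/C; 9:A/G; 14:C/T; 16:C/G; 18:C/A; 20:A/T; 24:G/C; 30:T/A; 36:A/G.
That gives 10 mismatches out of 37 aligned sites, so the Hamming distance is 10.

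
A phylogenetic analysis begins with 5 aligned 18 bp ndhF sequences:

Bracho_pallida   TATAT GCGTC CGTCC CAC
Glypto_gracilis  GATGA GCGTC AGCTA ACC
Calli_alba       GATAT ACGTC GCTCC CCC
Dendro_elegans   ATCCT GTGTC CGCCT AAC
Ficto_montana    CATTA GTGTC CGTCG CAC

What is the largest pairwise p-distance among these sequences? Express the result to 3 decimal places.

Pairwise Hamming distances:
  Bracho_pallida vs Glypto_gracilis: 9
  Bracho_pallida vs Calli_alba: 5
  Bracho_pallida vs Dendro_elegans: 8
  Bracho_pallida vs Ficto_montana: 5
  Glypto_gracilis vs Calli_alba: 9
  Glypto_gracilis vs Dendro_elegans: 10
  Glypto_gracilis vs Ficto_montana: 9
  Calli_alba vs Dendro_elegans: 12
  Calli_alba vs Ficto_montana: 9
  Dendro_elegans vs Ficto_montana: 8
The largest is 12 mismatches, between Calli_alba and Dendro_elegans; p = 12/18 = 0.667.

0.667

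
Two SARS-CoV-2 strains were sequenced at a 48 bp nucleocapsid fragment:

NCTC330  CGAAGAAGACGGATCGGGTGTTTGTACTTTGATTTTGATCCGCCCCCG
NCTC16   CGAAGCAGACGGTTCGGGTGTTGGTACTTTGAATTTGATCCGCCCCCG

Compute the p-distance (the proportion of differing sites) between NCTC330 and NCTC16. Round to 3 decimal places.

Differing sites — 6:A/C; 13:A/T; 23:T/G; 33:T/A.
There are 4 differences over 48 sites, so p = 4/48 = 0.083.

0.083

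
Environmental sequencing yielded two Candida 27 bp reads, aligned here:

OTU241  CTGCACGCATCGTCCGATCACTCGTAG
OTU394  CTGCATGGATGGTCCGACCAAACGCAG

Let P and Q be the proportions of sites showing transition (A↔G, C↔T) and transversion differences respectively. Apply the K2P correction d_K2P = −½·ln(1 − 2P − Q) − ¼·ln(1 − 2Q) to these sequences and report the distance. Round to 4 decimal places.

Differing sites — 6:C/T (Ti); 8:C/G (Tv); 11:C/G (Tv); 18:T/C (Ti); 21:C/A (Tv); 22:T/A (Tv); 25:T/C (Ti).
Of the 7 differences, 3 transitions and 4 transversions over 27 sites: P = 3/27 = 0.111111, Q = 4/27 = 0.148148.
d = −0.5·ln(0.629630) − 0.25·ln(0.703704) = −0.5·(-0.462623) − 0.25·(-0.351397) = 0.3192.

0.3192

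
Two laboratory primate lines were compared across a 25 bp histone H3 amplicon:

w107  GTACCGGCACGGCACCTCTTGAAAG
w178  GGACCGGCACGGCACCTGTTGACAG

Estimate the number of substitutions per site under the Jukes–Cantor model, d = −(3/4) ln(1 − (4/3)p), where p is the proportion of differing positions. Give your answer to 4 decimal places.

The sequences differ at positions 2 (T/G), 18 (C/G), 23 (A/C).
p = 3/25 = 0.120000.
d = −0.75 · ln(1 − (4/3)·0.120000) = −0.75 · ln(0.840000) = −0.75 · (-0.174353) = 0.1308.

0.1308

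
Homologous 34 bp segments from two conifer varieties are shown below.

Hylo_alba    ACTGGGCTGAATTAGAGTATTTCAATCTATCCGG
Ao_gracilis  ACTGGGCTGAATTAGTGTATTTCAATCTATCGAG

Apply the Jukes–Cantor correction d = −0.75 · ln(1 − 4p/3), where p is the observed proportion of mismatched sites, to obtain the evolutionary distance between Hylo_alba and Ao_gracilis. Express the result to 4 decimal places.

0.0939

Differing sites — 16:A/T; 32:C/G; 33:G/A.
p = 3/34 = 0.088235.
d = −0.75 · ln(1 − (4/3)·0.088235) = −0.75 · ln(0.882353) = −0.75 · (-0.125163) = 0.0939.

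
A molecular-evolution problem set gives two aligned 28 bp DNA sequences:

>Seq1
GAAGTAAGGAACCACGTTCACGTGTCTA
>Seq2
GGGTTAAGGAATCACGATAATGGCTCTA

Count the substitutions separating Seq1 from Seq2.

9

Mismatches occur at site 2 (A↔G), site 3 (A↔G), site 4 (G↔T), site 12 (C↔T), site 17 (T↔A), site 19 (C↔A), site 21 (C↔T), site 23 (T↔G), site 24 (G↔C).
That gives 9 mismatches out of 28 aligned sites, so the Hamming distance is 9.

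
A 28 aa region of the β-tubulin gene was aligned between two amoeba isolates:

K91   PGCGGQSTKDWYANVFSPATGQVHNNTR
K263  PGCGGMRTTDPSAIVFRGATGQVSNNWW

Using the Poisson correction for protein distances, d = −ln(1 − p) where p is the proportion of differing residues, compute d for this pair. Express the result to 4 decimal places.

Differing sites — 6:Q/M; 7:S/R; 9:K/T; 11:W/P; 12:Y/S; 14:N/I; 17:S/R; 18:P/G; 24:H/S; 27:T/W; 28:R/W.
p = 11/28 = 0.392857.
d = −ln(1 − 0.392857) = −ln(0.607143) = 0.4990.

0.4990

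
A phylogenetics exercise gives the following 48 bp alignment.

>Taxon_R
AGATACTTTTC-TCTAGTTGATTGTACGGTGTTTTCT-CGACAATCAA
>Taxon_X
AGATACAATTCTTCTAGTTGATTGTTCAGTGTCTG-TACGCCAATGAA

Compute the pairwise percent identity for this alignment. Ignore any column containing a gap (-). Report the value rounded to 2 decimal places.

82.22%

Excluding the 3 gap columns leaves 45 comparable sites.
Differing sites — 7:T/A; 8:T/A; 26:A/T; 28:G/A; 33:T/C; 35:T/G; 41:A/C; 46:C/G.
37 of the 45 comparable sites match, so the percent identity is 37/45 × 100 = 82.22%.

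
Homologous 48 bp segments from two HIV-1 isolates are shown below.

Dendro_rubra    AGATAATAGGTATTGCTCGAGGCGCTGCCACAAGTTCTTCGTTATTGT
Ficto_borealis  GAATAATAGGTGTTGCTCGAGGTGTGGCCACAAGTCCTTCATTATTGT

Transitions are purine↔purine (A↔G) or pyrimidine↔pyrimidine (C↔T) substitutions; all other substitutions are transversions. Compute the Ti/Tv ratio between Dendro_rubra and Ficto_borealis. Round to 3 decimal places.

7.000

Differing sites — 1:A/G (Ti); 2:G/A (Ti); 12:A/G (Ti); 23:C/T (Ti); 25:C/T (Ti); 26:T/G (Tv); 36:T/C (Ti); 41:G/A (Ti).
Of the 8 differences, 7 transitions and 1 transversion, so Ti/Tv = 7/1 = 7.000.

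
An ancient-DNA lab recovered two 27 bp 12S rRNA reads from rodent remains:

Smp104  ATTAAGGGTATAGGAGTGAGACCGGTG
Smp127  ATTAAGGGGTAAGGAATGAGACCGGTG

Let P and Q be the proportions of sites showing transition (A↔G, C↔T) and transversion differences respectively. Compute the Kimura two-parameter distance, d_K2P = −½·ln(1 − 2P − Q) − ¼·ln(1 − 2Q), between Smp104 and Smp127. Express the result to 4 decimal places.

0.1652

Differing sites — 9:T/G (Tv); 10:A/T (Tv); 11:T/A (Tv); 16:G/A (Ti).
Of the 4 differences, 1 transition and 3 transversions over 27 sites: P = 1/27 = 0.037037, Q = 3/27 = 0.111111.
d = −0.5·ln(0.814815) − 0.25·ln(0.777778) = −0.5·(-0.204794) − 0.25·(-0.251314) = 0.1652.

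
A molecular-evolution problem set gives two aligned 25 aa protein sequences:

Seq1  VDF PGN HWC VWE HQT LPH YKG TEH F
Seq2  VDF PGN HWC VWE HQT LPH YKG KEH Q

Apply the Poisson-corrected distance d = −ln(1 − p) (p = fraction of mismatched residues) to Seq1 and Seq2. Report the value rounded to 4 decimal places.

Mismatches occur at site 22 (T↔K), site 25 (F↔Q).
p = 2/25 = 0.080000.
d = −ln(1 − 0.080000) = −ln(0.920000) = 0.0834.

0.0834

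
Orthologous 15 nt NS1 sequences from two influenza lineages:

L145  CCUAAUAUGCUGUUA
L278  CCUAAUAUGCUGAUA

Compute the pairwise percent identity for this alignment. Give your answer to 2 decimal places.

Differing sites — 13:U/A.
14 of the 15 sites match, so the percent identity is 14/15 × 100 = 93.33%.

93.33%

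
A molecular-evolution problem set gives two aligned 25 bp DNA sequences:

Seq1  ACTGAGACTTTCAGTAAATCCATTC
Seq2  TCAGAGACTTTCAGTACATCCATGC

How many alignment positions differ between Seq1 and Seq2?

4

Differing sites — 1:A/T; 3:T/A; 17:A/C; 24:T/G.
That gives 4 mismatches out of 25 aligned sites, so the Hamming distance is 4.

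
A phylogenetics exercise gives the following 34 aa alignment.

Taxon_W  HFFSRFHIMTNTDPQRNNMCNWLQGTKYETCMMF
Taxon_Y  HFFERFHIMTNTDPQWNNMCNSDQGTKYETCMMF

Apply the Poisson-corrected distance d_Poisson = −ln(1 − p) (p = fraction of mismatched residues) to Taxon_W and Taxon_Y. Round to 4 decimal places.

0.1252

Mismatches occur at site 4 (S→E), site 16 (R→W), site 22 (W→S), site 23 (L→D).
p = 4/34 = 0.117647.
d = −ln(1 − 0.117647) = −ln(0.882353) = 0.1252.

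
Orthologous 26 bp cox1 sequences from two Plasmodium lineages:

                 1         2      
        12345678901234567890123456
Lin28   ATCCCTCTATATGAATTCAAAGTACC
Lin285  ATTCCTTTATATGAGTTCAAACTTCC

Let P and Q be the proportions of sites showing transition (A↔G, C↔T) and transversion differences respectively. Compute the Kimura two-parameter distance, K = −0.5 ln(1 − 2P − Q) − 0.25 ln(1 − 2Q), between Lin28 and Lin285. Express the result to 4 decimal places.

Mismatches occur at site 3 (C↔T, transition), site 7 (C↔T, transition), site 15 (A↔G, transition), site 22 (G↔C, transversion), site 24 (A↔T, transversion).
Of the 5 differences, 3 transitions and 2 transversions over 26 sites: P = 3/26 = 0.115385, Q = 2/26 = 0.076923.
d = −0.5·ln(0.692307) − 0.25·ln(0.846154) = −0.5·(-0.367726) − 0.25·(-0.167054) = 0.2256.

0.2256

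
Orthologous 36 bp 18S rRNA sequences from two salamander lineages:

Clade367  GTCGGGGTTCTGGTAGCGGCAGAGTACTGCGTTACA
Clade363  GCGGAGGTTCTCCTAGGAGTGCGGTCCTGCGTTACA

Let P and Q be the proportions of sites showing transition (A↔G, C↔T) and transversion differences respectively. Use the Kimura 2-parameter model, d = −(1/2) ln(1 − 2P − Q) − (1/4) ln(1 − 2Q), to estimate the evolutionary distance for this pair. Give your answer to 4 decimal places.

Differing sites — 2:T/C (Ti); 3:C/G (Tv); 5:G/A (Ti); 12:G/C (Tv); 13:G/C (Tv); 17:C/G (Tv); 18:G/A (Ti); 20:C/T (Ti); 21:A/G (Ti); 22:G/C (Tv); 23:A/G (Ti); 26:A/C (Tv).
Of the 12 differences, 6 transitions and 6 transversions over 36 sites: P = 6/36 = 0.166667, Q = 6/36 = 0.166667.
d = −0.5·ln(0.499999) − 0.25·ln(0.666666) = −0.5·(-0.693149) − 0.25·(-0.405466) = 0.4479.

0.4479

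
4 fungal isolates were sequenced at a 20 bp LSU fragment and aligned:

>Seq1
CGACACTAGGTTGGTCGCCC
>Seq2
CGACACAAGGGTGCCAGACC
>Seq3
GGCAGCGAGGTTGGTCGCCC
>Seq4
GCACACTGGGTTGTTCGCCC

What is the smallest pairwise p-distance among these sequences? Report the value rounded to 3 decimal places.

Pairwise Hamming distances:
  Seq1 vs Seq2: 6
  Seq1 vs Seq3: 5
  Seq1 vs Seq4: 4
  Seq2 vs Seq3: 10
  Seq2 vs Seq4: 9
  Seq3 vs Seq4: 7
The smallest is 4 mismatches, between Seq1 and Seq4; p = 4/20 = 0.200.

0.200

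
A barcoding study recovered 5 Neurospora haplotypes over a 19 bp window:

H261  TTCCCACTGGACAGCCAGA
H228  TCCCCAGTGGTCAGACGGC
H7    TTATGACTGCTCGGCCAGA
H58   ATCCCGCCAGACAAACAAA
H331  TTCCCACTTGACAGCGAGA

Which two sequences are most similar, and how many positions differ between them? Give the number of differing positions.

Pairwise Hamming distances:
  H261 vs H228: 6
  H261 vs H7: 6
  H261 vs H58: 7
  H261 vs H331: 2
  H228 vs H7: 10
  H228 vs H58: 11
  H228 vs H331: 8
  H7 vs H58: 13
  H7 vs H331: 8
  H58 vs H331: 8
The smallest is 2, between H261 and H331.

2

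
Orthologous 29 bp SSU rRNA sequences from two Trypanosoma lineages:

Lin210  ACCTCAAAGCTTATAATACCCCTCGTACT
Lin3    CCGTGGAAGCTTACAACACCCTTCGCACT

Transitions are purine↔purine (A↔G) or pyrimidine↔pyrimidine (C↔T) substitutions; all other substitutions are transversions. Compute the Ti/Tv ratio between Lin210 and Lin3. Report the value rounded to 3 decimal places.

1.667

Mismatches occur at site 1 (A→C, transversion), site 3 (C→G, transversion), site 5 (C→G, transversion), site 6 (A→G, transition), site 14 (T→C, transition), site 17 (T→C, transition), site 22 (C→T, transition), site 26 (T→C, transition).
Of the 8 differences, 5 transitions and 3 transversions, so Ti/Tv = 5/3 = 1.667.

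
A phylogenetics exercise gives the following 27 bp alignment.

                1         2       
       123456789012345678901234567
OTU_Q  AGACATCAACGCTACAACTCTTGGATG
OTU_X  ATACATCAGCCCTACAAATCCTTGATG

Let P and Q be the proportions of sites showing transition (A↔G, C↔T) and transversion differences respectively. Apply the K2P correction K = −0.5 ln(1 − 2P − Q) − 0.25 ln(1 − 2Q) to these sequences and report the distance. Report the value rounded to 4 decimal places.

0.2635

Mismatches occur at site 2 (G→T, transversion), site 9 (A→G, transition), site 11 (G→C, transversion), site 18 (C→A, transversion), site 21 (T→C, transition), site 23 (G→T, transversion).
Of the 6 differences, 2 transitions and 4 transversions over 27 sites: P = 2/27 = 0.074074, Q = 4/27 = 0.148148.
d = −0.5·ln(0.703704) − 0.25·ln(0.703704) = −0.5·(-0.351397) − 0.25·(-0.351397) = 0.2635.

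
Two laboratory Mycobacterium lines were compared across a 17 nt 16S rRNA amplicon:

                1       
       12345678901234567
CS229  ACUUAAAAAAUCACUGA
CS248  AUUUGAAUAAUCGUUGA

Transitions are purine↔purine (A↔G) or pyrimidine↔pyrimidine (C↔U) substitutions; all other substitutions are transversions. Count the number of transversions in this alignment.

1

Mismatches occur at site 2 (C/U, transition), site 5 (A/G, transition), site 8 (A/U, transversion), site 13 (A/G, transition), site 14 (C/U, transition).
Of the 5 differences, 4 transitions and 1 transversion, so the answer is 1.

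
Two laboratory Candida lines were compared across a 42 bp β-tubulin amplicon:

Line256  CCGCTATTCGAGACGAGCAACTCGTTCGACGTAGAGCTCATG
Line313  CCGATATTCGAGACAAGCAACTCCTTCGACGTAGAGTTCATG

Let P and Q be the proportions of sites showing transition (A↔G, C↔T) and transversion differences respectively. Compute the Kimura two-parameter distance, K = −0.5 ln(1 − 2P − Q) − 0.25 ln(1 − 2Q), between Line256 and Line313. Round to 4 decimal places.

0.1021

Mismatches occur at site 4 (C→A, transversion), site 15 (G→A, transition), site 24 (G→C, transversion), site 37 (C→T, transition).
Of the 4 differences, 2 transitions and 2 transversions over 42 sites: P = 2/42 = 0.047619, Q = 2/42 = 0.047619.
d = −0.5·ln(0.857143) − 0.25·ln(0.904762) = −0.5·(-0.154151) − 0.25·(-0.100083) = 0.1021.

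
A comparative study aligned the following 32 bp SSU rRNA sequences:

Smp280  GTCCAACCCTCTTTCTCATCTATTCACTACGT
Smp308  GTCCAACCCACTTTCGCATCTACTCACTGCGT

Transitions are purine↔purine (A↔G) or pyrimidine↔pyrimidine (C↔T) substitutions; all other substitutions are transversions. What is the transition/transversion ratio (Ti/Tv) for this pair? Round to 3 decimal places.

Differing sites — 10:T/A (Tv); 16:T/G (Tv); 23:T/C (Ti); 29:A/G (Ti).
Of the 4 differences, 2 transitions and 2 transversions, so Ti/Tv = 2/2 = 1.000.

1.000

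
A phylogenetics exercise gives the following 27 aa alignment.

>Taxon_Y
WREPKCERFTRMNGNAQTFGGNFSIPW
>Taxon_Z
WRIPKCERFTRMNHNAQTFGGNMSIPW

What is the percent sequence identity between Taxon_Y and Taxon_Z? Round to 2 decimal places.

88.89%

Mismatches occur at site 3 (E→I), site 14 (G→H), site 23 (F→M).
24 of the 27 sites match, so the percent identity is 24/27 × 100 = 88.89%.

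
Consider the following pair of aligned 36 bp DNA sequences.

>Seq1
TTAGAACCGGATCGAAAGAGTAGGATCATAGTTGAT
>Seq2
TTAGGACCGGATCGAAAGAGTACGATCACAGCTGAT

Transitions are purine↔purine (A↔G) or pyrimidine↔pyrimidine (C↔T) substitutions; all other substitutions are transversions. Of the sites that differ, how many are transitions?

3

Mismatches occur at site 5 (A/G, transition), site 23 (G/C, transversion), site 29 (T/C, transition), site 32 (T/C, transition).
Of the 4 differences, 3 transitions and 1 transversion, so the answer is 3.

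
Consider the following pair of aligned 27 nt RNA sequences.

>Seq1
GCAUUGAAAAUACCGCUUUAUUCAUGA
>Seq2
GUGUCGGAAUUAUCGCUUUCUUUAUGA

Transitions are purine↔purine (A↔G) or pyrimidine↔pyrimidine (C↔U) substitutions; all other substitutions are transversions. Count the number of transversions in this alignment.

Mismatches occur at site 2 (C↔U, transition), site 3 (A↔G, transition), site 5 (U↔C, transition), site 7 (A↔G, transition), site 10 (A↔U, transversion), site 13 (C↔U, transition), site 20 (A↔C, transversion), site 23 (C↔U, transition).
Of the 8 differences, 6 transitions and 2 transversions, so the answer is 2.

2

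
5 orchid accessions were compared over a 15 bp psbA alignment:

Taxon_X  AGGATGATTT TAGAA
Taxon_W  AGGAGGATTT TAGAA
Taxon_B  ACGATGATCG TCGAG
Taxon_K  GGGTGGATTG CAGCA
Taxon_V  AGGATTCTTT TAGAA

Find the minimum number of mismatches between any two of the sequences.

1

Pairwise Hamming distances:
  Taxon_X vs Taxon_W: 1
  Taxon_X vs Taxon_B: 5
  Taxon_X vs Taxon_K: 6
  Taxon_X vs Taxon_V: 2
  Taxon_W vs Taxon_B: 6
  Taxon_W vs Taxon_K: 5
  Taxon_W vs Taxon_V: 3
  Taxon_B vs Taxon_K: 9
  Taxon_B vs Taxon_V: 7
  Taxon_K vs Taxon_V: 8
The smallest is 1, between Taxon_X and Taxon_W.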